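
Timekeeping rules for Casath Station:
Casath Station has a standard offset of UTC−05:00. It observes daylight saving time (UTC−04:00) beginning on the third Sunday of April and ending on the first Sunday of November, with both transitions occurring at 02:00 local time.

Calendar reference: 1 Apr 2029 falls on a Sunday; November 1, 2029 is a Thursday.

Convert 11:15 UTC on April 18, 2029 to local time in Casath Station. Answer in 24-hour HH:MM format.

07:15

1 April 2029 is a Sunday, so the first Sunday is April 1 and the third is April 15.
1 November 2029 is a Thursday, so the first Sunday is November 4.
At the standard offset (UTC−05:00), 11:15 UTC − 5h = 06:15 Casath Station standard time.
The standard-time date in Casath Station, April 18, 2029, lies within the daylight-saving period (15 April – 4 November), so Casath Station is on daylight time, UTC−04:00.
11:15 UTC − 4h = 07:15 local.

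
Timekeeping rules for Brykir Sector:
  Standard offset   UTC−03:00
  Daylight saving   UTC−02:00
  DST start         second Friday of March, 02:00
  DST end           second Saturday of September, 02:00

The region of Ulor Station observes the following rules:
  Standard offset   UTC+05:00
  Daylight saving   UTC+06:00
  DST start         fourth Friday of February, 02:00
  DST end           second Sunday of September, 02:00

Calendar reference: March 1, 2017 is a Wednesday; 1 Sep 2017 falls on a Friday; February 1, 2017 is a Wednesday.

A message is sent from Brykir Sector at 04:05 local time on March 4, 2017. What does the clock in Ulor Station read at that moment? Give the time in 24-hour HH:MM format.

13:05

1 March 2017 is a Wednesday, so the first Friday is March 3 and the second is March 10.
1 September 2017 is a Friday, so the first Saturday is September 2 and the second is September 9.
March 4, 2017 is outside the daylight-saving period (10 March – 9 September), so Brykir Sector is on standard time, UTC−03:00.
04:05 Brykir Sector + 3h = 07:05 UTC.
1 February 2017 is a Wednesday, so the first Friday is February 3 and the fourth is February 24.
1 September 2017 is a Friday, so the first Sunday is September 3 and the second is September 10.
At the standard offset (UTC+05:00), 07:05 UTC + 5h = 12:05 Ulor Station standard time.
The standard-time date in Ulor Station, March 4, 2017, lies within the daylight-saving period (24 February – 10 September), so Ulor Station is on daylight time, UTC+06:00.
07:05 UTC + 6h = 13:05 Ulor Station.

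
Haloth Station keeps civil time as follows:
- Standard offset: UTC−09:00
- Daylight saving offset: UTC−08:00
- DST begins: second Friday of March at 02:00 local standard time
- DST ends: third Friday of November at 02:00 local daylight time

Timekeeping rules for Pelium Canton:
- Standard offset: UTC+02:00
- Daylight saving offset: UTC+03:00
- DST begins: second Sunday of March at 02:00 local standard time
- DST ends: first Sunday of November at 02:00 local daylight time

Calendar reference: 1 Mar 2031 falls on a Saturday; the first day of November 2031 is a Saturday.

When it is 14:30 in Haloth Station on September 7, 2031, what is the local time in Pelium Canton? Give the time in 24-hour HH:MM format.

1 March 2031 is a Saturday, so the first Friday is March 7 and the second is March 14.
1 November 2031 is a Saturday, so the first Friday is November 7 and the third is November 21.
September 7, 2031 lies within the daylight-saving period (14 March – 21 November), so Haloth Station is on daylight time, UTC−08:00.
14:30 Haloth Station + 8h = 22:30 UTC.
1 March 2031 is a Saturday, so the first Sunday is March 2 and the second is March 9.
1 November 2031 is a Saturday, so the first Sunday is November 2.
At the standard offset (UTC+02:00), 22:30 UTC + 2h = 00:30 Pelium Canton standard time (rolling into the next day, 8 September 2031).
The standard-time date in Pelium Canton, September 8, 2031, falls between 9 March and 2 November, so daylight saving is in effect and Pelium Canton is at UTC+03:00.
22:30 UTC + 3h = 01:30 Pelium Canton (rolling into the next day, 8 September 2031).

01:30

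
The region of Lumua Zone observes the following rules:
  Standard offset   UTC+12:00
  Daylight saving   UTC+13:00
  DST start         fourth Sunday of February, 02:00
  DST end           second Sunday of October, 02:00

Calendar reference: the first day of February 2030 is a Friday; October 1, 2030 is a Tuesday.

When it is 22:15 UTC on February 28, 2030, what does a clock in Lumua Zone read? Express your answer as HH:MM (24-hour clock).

11:15

1 February 2030 is a Friday, so the first Sunday is February 3 and the fourth is February 24.
1 October 2030 is a Tuesday, so the first Sunday is October 6 and the second is October 13.
At the standard offset (UTC+12:00), 22:15 UTC + 12h = 10:15 Lumua Zone standard time (rolling into the next day, 1 March 2030).
The standard-time date in Lumua Zone, March 1, 2030, falls between 24 February and 13 October, so daylight saving is in effect and Lumua Zone is at UTC+13:00.
22:15 UTC + 13h = 11:15 local (rolling into the next day, 1 March 2030).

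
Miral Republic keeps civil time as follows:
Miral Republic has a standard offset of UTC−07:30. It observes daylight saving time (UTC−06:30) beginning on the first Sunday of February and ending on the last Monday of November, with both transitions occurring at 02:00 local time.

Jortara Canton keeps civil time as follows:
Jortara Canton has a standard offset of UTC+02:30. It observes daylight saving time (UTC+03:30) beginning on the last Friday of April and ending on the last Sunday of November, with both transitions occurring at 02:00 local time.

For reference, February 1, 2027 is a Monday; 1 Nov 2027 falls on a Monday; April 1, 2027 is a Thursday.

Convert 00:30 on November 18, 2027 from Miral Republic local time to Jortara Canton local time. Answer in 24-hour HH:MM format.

10:30

1 February 2027 is a Monday, so the first Sunday is February 7.
1 November 2027 is a Monday, so Mondays fall on 1, 8, 15, 22, 29; the last is November 29.
November 18, 2027 falls between 7 February and 29 November, so daylight saving is in effect and Miral Republic is at UTC−06:30.
00:30 Miral Republic + 6h30m = 07:00 UTC.
1 April 2027 is a Thursday, so Fridays fall on 2, 9, 16, 23, 30; the last is April 30.
1 November 2027 is a Monday, so Sundays fall on 7, 14, 21, 28; the last is November 28.
At the standard offset (UTC+02:30), 07:00 UTC + 2h30m = 09:30 Jortara Canton standard time.
The standard-time date in Jortara Canton, November 18, 2027, falls between 30 April and 28 November, so daylight saving is in effect and Jortara Canton is at UTC+03:30.
07:00 UTC + 3h30m = 10:30 Jortara Canton.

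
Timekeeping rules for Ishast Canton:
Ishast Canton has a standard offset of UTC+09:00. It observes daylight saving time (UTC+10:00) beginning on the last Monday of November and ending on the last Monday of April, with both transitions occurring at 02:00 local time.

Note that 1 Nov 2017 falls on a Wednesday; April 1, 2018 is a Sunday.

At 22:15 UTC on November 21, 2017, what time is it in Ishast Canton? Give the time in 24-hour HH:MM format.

1 November 2017 is a Wednesday, so Mondays fall on 6, 13, 20, 27; the last is November 27.
1 April 2018 is a Sunday, so Mondays fall on 2, 9, 16, 23, 30; the last is April 30.
At the standard offset (UTC+09:00), 22:15 UTC + 9h = 07:15 Ishast Canton standard time (rolling into the next day, 22 November 2017).
Daylight saving runs 27 November 2017 – 30 April 2018; the standard-time date in Ishast Canton, November 22, 2017, is outside that window, so Ishast Canton is on standard time at UTC+09:00.
22:15 UTC + 9h = 07:15 local (rolling into the next day, 22 November 2017).

07:15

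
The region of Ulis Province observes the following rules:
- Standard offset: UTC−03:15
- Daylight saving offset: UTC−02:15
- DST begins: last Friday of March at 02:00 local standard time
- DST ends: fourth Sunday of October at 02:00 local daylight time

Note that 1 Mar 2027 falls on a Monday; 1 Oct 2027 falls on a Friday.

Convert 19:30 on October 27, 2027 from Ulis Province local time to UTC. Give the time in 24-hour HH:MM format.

22:45

1 March 2027 is a Monday, so Fridays fall on 5, 12, 19, 26; the last is March 26.
1 October 2027 is a Friday, so the first Sunday is October 3 and the fourth is October 24.
Daylight saving runs 26 March – 24 October; October 27, 2027 is outside that window, so Ulis Province is on standard time at UTC−03:15.
19:30 local + 3h15m = 22:45 UTC.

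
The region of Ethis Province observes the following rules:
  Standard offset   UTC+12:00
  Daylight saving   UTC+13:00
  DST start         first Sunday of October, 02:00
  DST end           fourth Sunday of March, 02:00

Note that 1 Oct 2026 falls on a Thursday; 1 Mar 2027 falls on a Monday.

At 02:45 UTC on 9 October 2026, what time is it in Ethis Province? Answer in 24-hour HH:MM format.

1 October 2026 is a Thursday, so the first Sunday is October 4.
1 March 2027 is a Monday, so the first Sunday is March 7 and the fourth is March 28.
At the standard offset (UTC+12:00), 02:45 UTC + 12h = 14:45 Ethis Province standard time.
The standard-time date in Ethis Province, 9 October 2026, falls between 4 October 2026 and 28 March 2027, so daylight saving is in effect and Ethis Province is at UTC+13:00.
02:45 UTC + 13h = 15:45 local.

15:45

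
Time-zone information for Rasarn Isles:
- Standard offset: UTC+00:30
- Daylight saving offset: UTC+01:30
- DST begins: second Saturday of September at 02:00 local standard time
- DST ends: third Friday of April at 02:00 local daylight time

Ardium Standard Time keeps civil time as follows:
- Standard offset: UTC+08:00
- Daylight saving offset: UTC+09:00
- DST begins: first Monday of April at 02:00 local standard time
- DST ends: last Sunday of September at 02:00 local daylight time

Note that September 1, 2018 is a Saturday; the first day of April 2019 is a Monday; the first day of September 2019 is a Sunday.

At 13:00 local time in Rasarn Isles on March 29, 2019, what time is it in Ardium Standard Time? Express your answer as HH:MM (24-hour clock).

1 September 2018 is a Saturday, so the first Saturday is September 1 and the second is September 8.
1 April 2019 is a Monday, so the first Friday is April 5 and the third is April 19.
March 29, 2019 lies within the daylight-saving period (8 September 2018 – 19 April 2019), so Rasarn Isles is on daylight time, UTC+01:30.
13:00 Rasarn Isles − 1h30m = 11:30 UTC.
1 April 2019 is a Monday, so the first Monday is April 1.
1 September 2019 is a Sunday, so Sundays fall on 1, 8, 15, 22, 29; the last is September 29.
At the standard offset (UTC+08:00), 11:30 UTC + 8h = 19:30 Ardium Standard Time standard time.
Daylight saving runs 1 April – 29 September; the standard-time date in Ardium Standard Time, March 29, 2019, is outside that window, so Ardium Standard Time is on standard time at UTC+08:00.
11:30 UTC + 8h = 19:30 Ardium Standard Time.

19:30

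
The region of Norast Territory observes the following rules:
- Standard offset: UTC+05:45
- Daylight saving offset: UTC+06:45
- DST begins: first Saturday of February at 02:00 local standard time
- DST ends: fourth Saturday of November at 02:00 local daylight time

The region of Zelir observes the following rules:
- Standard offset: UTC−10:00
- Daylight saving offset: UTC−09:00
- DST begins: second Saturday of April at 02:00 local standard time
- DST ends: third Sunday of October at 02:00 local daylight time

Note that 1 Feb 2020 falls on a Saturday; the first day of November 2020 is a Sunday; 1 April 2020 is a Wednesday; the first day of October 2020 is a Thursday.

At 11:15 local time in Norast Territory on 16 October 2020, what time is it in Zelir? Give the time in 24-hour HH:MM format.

19:30

1 February 2020 is a Saturday, so the first Saturday is February 1.
1 November 2020 is a Sunday, so the first Saturday is November 7 and the fourth is November 28.
16 October 2020 lies within the daylight-saving period (1 February – 28 November), so Norast Territory is on daylight time, UTC+06:45.
11:15 Norast Territory − 6h45m = 04:30 UTC.
1 April 2020 is a Wednesday, so the first Saturday is April 4 and the second is April 11.
1 October 2020 is a Thursday, so the first Sunday is October 4 and the third is October 18.
At the standard offset (UTC−10:00), 04:30 UTC − 10h = 18:30 Zelir standard time (rolling into the previous day, 15 October 2020).
The standard-time date in Zelir, 15 October 2020, lies within the daylight-saving period (11 April – 18 October), so Zelir is on daylight time, UTC−09:00.
04:30 UTC − 9h = 19:30 Zelir (rolling into the previous day, 15 October 2020).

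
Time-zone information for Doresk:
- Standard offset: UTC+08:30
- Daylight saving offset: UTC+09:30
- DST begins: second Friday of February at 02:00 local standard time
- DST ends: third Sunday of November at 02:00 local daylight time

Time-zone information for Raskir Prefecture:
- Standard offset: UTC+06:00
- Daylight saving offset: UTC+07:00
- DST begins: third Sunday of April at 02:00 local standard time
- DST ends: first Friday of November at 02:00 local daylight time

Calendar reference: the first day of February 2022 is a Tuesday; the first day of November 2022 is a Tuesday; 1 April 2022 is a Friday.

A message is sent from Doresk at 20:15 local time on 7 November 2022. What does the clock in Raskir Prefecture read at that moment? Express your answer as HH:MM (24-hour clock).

1 February 2022 is a Tuesday, so the first Friday is February 4 and the second is February 11.
1 November 2022 is a Tuesday, so the first Sunday is November 6 and the third is November 20.
7 November 2022 lies within the daylight-saving period (11 February – 20 November), so Doresk is on daylight time, UTC+09:30.
20:15 Doresk − 9h30m = 10:45 UTC.
1 April 2022 is a Friday, so the first Sunday is April 3 and the third is April 17.
1 November 2022 is a Tuesday, so the first Friday is November 4.
At the standard offset (UTC+06:00), 10:45 UTC + 6h = 16:45 Raskir Prefecture standard time.
Daylight saving runs 17 April – 4 November; the standard-time date in Raskir Prefecture, 7 November 2022, is outside that window, so Raskir Prefecture is on standard time at UTC+06:00.
10:45 UTC + 6h = 16:45 Raskir Prefecture.

16:45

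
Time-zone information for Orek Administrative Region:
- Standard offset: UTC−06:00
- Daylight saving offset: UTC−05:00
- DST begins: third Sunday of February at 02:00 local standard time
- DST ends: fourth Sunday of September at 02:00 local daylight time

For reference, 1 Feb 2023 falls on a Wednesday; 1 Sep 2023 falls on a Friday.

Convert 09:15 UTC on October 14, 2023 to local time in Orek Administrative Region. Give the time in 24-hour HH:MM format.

03:15

1 February 2023 is a Wednesday, so the first Sunday is February 5 and the third is February 19.
1 September 2023 is a Friday, so the first Sunday is September 3 and the fourth is September 24.
At the standard offset (UTC−06:00), 09:15 UTC − 6h = 03:15 Orek Administrative Region standard time.
The standard-time date in Orek Administrative Region, October 14, 2023, is outside the daylight-saving period (19 February – 24 September), so Orek Administrative Region is on standard time, UTC−06:00.
09:15 UTC − 6h = 03:15 local.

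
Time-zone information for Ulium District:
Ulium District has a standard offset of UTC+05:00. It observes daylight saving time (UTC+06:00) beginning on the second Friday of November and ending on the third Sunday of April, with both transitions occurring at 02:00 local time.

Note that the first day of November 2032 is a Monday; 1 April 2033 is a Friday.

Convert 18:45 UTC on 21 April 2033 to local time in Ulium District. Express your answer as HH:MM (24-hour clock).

1 November 2032 is a Monday, so the first Friday is November 5 and the second is November 12.
1 April 2033 is a Friday, so the first Sunday is April 3 and the third is April 17.
At the standard offset (UTC+05:00), 18:45 UTC + 5h = 23:45 Ulium District standard time.
The standard-time date in Ulium District, 21 April 2033, does not fall between 12 November 2032 and 17 April 2033, so daylight saving is not in effect and Ulium District is at UTC+05:00.
18:45 UTC + 5h = 23:45 local.

23:45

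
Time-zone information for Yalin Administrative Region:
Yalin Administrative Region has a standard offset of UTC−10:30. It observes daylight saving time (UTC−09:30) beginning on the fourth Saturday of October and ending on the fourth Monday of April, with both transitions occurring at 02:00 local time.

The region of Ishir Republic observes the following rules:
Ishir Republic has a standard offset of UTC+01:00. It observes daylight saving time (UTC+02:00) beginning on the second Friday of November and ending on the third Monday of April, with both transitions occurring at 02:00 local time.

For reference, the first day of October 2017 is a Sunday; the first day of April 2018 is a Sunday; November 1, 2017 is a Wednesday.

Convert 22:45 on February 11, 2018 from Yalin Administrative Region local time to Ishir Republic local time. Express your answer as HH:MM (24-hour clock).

1 October 2017 is a Sunday, so the first Saturday is October 7 and the fourth is October 28.
1 April 2018 is a Sunday, so the first Monday is April 2 and the fourth is April 23.
February 11, 2018 falls between 28 October 2017 and 23 April 2018, so daylight saving is in effect and Yalin Administrative Region is at UTC−09:30.
22:45 Yalin Administrative Region + 9h30m = 08:15 UTC (rolling into the next day, 12 February 2018).
1 November 2017 is a Wednesday, so the first Friday is November 3 and the second is November 10.
1 April 2018 is a Sunday, so the first Monday is April 2 and the third is April 16.
At the standard offset (UTC+01:00), 08:15 UTC + 1h = 09:15 Ishir Republic standard time.
Daylight saving runs 10 November 2017 – 16 April 2018; the standard-time date in Ishir Republic, February 12, 2018, is inside that window, so Ishir Republic is at UTC+02:00.
08:15 UTC + 2h = 10:15 Ishir Republic.

10:15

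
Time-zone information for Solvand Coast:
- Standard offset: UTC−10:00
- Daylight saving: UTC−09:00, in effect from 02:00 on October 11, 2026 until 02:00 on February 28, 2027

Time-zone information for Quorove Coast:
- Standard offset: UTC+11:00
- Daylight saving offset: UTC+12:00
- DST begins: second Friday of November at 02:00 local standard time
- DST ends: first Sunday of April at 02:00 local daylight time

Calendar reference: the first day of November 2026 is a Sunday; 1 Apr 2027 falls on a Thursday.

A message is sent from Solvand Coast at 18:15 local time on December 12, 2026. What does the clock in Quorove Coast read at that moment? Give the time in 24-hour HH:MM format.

December 12, 2026 falls between 11 October 2026 and 28 February 2027, so daylight saving is in effect and Solvand Coast is at UTC−09:00.
18:15 Solvand Coast + 9h = 03:15 UTC (rolling into the next day, 13 December 2026).
1 November 2026 is a Sunday, so the first Friday is November 6 and the second is November 13.
1 April 2027 is a Thursday, so the first Sunday is April 4.
At the standard offset (UTC+11:00), 03:15 UTC + 11h = 14:15 Quorove Coast standard time.
The standard-time date in Quorove Coast, December 13, 2026, lies within the daylight-saving period (13 November 2026 – 4 April 2027), so Quorove Coast is on daylight time, UTC+12:00.
03:15 UTC + 12h = 15:15 Quorove Coast.

15:15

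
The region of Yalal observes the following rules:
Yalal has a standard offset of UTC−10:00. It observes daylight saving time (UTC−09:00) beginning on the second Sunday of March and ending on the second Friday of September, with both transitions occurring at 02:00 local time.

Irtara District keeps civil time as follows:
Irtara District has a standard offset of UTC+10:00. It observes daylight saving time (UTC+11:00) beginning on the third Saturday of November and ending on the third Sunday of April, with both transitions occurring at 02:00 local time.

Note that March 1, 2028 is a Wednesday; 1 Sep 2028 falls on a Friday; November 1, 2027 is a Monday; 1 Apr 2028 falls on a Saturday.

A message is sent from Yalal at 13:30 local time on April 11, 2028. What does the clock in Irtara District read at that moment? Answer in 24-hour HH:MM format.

09:30

1 March 2028 is a Wednesday, so the first Sunday is March 5 and the second is March 12.
1 September 2028 is a Friday, so the first Friday is September 1 and the second is September 8.
April 11, 2028 falls between 12 March and 8 September, so daylight saving is in effect and Yalal is at UTC−09:00.
13:30 Yalal + 9h = 22:30 UTC.
1 November 2027 is a Monday, so the first Saturday is November 6 and the third is November 20.
1 April 2028 is a Saturday, so the first Sunday is April 2 and the third is April 16.
At the standard offset (UTC+10:00), 22:30 UTC + 10h = 08:30 Irtara District standard time (rolling into the next day, 12 April 2028).
Daylight saving runs 20 November 2027 – 16 April 2028; the standard-time date in Irtara District, April 12, 2028, is inside that window, so Irtara District is at UTC+11:00.
22:30 UTC + 11h = 09:30 Irtara District (rolling into the next day, 12 April 2028).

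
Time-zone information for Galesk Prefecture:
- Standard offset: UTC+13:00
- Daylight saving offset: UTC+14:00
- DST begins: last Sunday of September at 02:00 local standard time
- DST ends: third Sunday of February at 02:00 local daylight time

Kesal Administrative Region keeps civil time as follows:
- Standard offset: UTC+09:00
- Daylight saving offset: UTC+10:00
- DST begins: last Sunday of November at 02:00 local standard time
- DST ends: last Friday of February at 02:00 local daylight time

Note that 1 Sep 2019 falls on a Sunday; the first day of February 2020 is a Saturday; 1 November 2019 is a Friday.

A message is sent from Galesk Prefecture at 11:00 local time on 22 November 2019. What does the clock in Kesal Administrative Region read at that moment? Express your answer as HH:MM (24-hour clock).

1 September 2019 is a Sunday, so Sundays fall on 1, 8, 15, 22, 29; the last is September 29.
1 February 2020 is a Saturday, so the first Sunday is February 2 and the third is February 16.
22 November 2019 lies within the daylight-saving period (29 September 2019 – 16 February 2020), so Galesk Prefecture is on daylight time, UTC+14:00.
11:00 Galesk Prefecture − 14h = 21:00 UTC (rolling into the previous day, 21 November 2019).
1 November 2019 is a Friday, so Sundays fall on 3, 10, 17, 24; the last is November 24.
1 February 2020 is a Saturday, so Fridays fall on 7, 14, 21, 28; the last is February 28.
At the standard offset (UTC+09:00), 21:00 UTC + 9h = 06:00 Kesal Administrative Region standard time (rolling into the next day, 22 November 2019).
The standard-time date in Kesal Administrative Region, 22 November 2019, is outside the daylight-saving period (24 November 2019 – 28 February 2020), so Kesal Administrative Region is on standard time, UTC+09:00.
21:00 UTC + 9h = 06:00 Kesal Administrative Region (rolling into the next day, 22 November 2019).

06:00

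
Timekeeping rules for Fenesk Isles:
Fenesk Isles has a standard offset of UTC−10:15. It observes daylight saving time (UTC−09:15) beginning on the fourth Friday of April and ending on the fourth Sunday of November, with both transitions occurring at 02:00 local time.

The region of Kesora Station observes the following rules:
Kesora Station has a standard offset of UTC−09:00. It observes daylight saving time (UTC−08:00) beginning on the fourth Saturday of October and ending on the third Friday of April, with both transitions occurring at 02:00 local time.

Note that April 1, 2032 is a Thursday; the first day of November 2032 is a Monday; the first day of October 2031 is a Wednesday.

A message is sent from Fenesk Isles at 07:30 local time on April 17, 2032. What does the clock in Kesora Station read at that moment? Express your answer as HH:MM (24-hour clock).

08:45

1 April 2032 is a Thursday, so the first Friday is April 2 and the fourth is April 23.
1 November 2032 is a Monday, so the first Sunday is November 7 and the fourth is November 28.
Daylight saving runs 23 April – 28 November; April 17, 2032 is outside that window, so Fenesk Isles is on standard time at UTC−10:15.
07:30 Fenesk Isles + 10h15m = 17:45 UTC.
1 October 2031 is a Wednesday, so the first Saturday is October 4 and the fourth is October 25.
1 April 2032 is a Thursday, so the first Friday is April 2 and the third is April 16.
At the standard offset (UTC−09:00), 17:45 UTC − 9h = 08:45 Kesora Station standard time.
The standard-time date in Kesora Station, April 17, 2032, is outside the daylight-saving period (25 October 2031 – 16 April 2032), so Kesora Station is on standard time, UTC−09:00.
17:45 UTC − 9h = 08:45 Kesora Station.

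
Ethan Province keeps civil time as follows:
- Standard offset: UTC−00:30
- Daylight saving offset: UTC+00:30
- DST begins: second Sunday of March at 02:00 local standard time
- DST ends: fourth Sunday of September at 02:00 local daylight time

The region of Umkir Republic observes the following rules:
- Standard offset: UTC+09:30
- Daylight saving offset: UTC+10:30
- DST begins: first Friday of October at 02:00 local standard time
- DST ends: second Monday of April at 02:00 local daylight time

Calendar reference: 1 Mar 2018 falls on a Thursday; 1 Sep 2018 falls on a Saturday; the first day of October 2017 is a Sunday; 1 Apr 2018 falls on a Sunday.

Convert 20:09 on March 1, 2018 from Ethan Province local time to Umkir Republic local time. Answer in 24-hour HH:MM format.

1 March 2018 is a Thursday, so the first Sunday is March 4 and the second is March 11.
1 September 2018 is a Saturday, so the first Sunday is September 2 and the fourth is September 23.
March 1, 2018 does not fall between 11 March and 23 September, so daylight saving is not in effect and Ethan Province is at UTC−00:30.
20:09 Ethan Province + 0h30m = 20:39 UTC.
1 October 2017 is a Sunday, so the first Friday is October 6.
1 April 2018 is a Sunday, so the first Monday is April 2 and the second is April 9.
At the standard offset (UTC+09:30), 20:39 UTC + 9h30m = 06:09 Umkir Republic standard time (rolling into the next day, 2 March 2018).
The standard-time date in Umkir Republic, March 2, 2018, lies within the daylight-saving period (6 October 2017 – 9 April 2018), so Umkir Republic is on daylight time, UTC+10:30.
20:39 UTC + 10h30m = 07:09 Umkir Republic (rolling into the next day, 2 March 2018).

07:09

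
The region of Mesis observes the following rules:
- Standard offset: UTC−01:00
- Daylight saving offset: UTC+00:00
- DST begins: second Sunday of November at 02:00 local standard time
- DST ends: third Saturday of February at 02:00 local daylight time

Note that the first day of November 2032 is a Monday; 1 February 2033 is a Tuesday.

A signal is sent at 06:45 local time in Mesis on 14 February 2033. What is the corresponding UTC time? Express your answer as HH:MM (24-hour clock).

1 November 2032 is a Monday, so the first Sunday is November 7 and the second is November 14.
1 February 2033 is a Tuesday, so the first Saturday is February 5 and the third is February 19.
Daylight saving runs 14 November 2032 – 19 February 2033; 14 February 2033 is inside that window, so Mesis is at UTC+00:00.
06:45 local − 0h = 06:45 UTC.

06:45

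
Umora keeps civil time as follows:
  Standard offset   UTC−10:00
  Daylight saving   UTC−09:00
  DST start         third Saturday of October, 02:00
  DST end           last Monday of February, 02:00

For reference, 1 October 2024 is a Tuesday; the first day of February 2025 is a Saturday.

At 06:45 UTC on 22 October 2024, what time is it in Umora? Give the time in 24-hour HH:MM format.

21:45

1 October 2024 is a Tuesday, so the first Saturday is October 5 and the third is October 19.
1 February 2025 is a Saturday, so Mondays fall on 3, 10, 17, 24; the last is February 24.
At the standard offset (UTC−10:00), 06:45 UTC − 10h = 20:45 Umora standard time (rolling into the previous day, 21 October 2024).
The standard-time date in Umora, 21 October 2024, lies within the daylight-saving period (19 October 2024 – 24 February 2025), so Umora is on daylight time, UTC−09:00.
06:45 UTC − 9h = 21:45 local (rolling into the previous day, 21 October 2024).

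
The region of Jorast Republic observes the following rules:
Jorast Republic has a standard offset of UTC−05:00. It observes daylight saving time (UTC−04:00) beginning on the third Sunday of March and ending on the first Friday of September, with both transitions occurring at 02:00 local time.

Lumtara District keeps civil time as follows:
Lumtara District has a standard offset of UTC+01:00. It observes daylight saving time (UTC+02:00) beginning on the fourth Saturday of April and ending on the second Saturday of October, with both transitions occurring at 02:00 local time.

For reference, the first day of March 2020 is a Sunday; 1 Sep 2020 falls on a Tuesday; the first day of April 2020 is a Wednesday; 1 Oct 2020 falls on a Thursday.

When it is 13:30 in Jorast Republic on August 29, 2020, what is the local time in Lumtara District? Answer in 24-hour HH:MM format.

19:30

1 March 2020 is a Sunday, so the first Sunday is March 1 and the third is March 15.
1 September 2020 is a Tuesday, so the first Friday is September 4.
August 29, 2020 falls between 15 March and 4 September, so daylight saving is in effect and Jorast Republic is at UTC−04:00.
13:30 Jorast Republic + 4h = 17:30 UTC.
1 April 2020 is a Wednesday, so the first Saturday is April 4 and the fourth is April 25.
1 October 2020 is a Thursday, so the first Saturday is October 3 and the second is October 10.
At the standard offset (UTC+01:00), 17:30 UTC + 1h = 18:30 Lumtara District standard time.
The standard-time date in Lumtara District, August 29, 2020, lies within the daylight-saving period (25 April – 10 October), so Lumtara District is on daylight time, UTC+02:00.
17:30 UTC + 2h = 19:30 Lumtara District.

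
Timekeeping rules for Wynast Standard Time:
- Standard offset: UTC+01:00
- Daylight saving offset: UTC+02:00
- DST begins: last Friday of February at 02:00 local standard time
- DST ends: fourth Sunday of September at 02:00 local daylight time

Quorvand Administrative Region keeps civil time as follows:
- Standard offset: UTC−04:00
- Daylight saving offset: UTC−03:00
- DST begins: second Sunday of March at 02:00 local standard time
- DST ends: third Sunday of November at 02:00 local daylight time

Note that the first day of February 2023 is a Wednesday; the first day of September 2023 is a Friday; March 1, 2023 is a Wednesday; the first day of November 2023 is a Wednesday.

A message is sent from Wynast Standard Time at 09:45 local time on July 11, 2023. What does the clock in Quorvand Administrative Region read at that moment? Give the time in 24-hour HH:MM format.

04:45

1 February 2023 is a Wednesday, so Fridays fall on 3, 10, 17, 24; the last is February 24.
1 September 2023 is a Friday, so the first Sunday is September 3 and the fourth is September 24.
July 11, 2023 lies within the daylight-saving period (24 February – 24 September), so Wynast Standard Time is on daylight time, UTC+02:00.
09:45 Wynast Standard Time − 2h = 07:45 UTC.
1 March 2023 is a Wednesday, so the first Sunday is March 5 and the second is March 12.
1 November 2023 is a Wednesday, so the first Sunday is November 5 and the third is November 19.
At the standard offset (UTC−04:00), 07:45 UTC − 4h = 03:45 Quorvand Administrative Region standard time.
Daylight saving runs 12 March – 19 November; the standard-time date in Quorvand Administrative Region, July 11, 2023, is inside that window, so Quorvand Administrative Region is at UTC−03:00.
07:45 UTC − 3h = 04:45 Quorvand Administrative Region.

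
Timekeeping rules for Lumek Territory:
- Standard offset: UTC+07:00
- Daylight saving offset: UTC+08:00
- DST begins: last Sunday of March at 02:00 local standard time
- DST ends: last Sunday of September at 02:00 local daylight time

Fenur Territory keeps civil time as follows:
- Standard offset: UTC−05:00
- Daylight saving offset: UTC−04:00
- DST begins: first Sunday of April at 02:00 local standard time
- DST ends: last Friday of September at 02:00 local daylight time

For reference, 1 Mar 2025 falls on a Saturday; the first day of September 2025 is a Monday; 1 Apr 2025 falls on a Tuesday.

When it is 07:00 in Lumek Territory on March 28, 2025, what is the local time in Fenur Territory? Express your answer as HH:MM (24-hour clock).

19:00

1 March 2025 is a Saturday, so Sundays fall on 2, 9, 16, 23, 30; the last is March 30.
1 September 2025 is a Monday, so Sundays fall on 7, 14, 21, 28; the last is September 28.
March 28, 2025 does not fall between 30 March and 28 September, so daylight saving is not in effect and Lumek Territory is at UTC+07:00.
07:00 Lumek Territory − 7h = 00:00 UTC.
1 April 2025 is a Tuesday, so the first Sunday is April 6.
1 September 2025 is a Monday, so Fridays fall on 5, 12, 19, 26; the last is September 26.
At the standard offset (UTC−05:00), 00:00 UTC − 5h = 19:00 Fenur Territory standard time (rolling into the previous day, 27 March 2025).
Daylight saving runs 6 April – 26 September; the standard-time date in Fenur Territory, March 27, 2025, is outside that window, so Fenur Territory is on standard time at UTC−05:00.
00:00 UTC − 5h = 19:00 Fenur Territory (rolling into the previous day, 27 March 2025).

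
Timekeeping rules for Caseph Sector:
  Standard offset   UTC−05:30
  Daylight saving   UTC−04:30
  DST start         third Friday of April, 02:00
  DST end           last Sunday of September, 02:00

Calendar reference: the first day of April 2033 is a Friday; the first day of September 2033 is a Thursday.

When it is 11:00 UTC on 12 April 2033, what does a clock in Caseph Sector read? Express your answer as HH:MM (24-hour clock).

1 April 2033 is a Friday, so the first Friday is April 1 and the third is April 15.
1 September 2033 is a Thursday, so Sundays fall on 4, 11, 18, 25; the last is September 25.
At the standard offset (UTC−05:30), 11:00 UTC − 5h30m = 05:30 Caseph Sector standard time.
Daylight saving runs 15 April – 25 September; the standard-time date in Caseph Sector, 12 April 2033, is outside that window, so Caseph Sector is on standard time at UTC−05:30.
11:00 UTC − 5h30m = 05:30 local.

05:30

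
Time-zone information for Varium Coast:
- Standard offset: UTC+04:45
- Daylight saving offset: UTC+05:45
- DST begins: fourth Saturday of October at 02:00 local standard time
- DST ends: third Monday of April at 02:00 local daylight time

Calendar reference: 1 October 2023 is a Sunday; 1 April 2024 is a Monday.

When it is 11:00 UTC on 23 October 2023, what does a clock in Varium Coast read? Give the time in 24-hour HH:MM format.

15:45

1 October 2023 is a Sunday, so the first Saturday is October 7 and the fourth is October 28.
1 April 2024 is a Monday, so the first Monday is April 1 and the third is April 15.
At the standard offset (UTC+04:45), 11:00 UTC + 4h45m = 15:45 Varium Coast standard time.
The standard-time date in Varium Coast, 23 October 2023, is outside the daylight-saving period (28 October 2023 – 15 April 2024), so Varium Coast is on standard time, UTC+04:45.
11:00 UTC + 4h45m = 15:45 local.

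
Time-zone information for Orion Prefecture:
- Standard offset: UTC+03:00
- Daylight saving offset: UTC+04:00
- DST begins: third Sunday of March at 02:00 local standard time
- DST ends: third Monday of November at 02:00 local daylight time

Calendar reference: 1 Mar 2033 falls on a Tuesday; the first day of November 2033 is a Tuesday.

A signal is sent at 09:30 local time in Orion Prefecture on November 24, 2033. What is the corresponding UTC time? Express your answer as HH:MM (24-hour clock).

06:30

1 March 2033 is a Tuesday, so the first Sunday is March 6 and the third is March 20.
1 November 2033 is a Tuesday, so the first Monday is November 7 and the third is November 21.
November 24, 2033 is outside the daylight-saving period (20 March – 21 November), so Orion Prefecture is on standard time, UTC+03:00.
09:30 local − 3h = 06:30 UTC.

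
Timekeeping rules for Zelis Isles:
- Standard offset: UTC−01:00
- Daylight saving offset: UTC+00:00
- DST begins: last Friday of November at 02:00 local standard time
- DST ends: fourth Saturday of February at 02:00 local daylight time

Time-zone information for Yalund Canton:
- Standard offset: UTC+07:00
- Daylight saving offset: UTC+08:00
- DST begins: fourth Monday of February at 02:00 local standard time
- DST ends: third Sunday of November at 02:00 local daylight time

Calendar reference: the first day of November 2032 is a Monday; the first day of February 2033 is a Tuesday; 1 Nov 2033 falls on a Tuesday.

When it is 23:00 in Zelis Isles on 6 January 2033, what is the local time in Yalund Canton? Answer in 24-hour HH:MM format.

1 November 2032 is a Monday, so Fridays fall on 5, 12, 19, 26; the last is November 26.
1 February 2033 is a Tuesday, so the first Saturday is February 5 and the fourth is February 26.
6 January 2033 lies within the daylight-saving period (26 November 2032 – 26 February 2033), so Zelis Isles is on daylight time, UTC+00:00.
23:00 Zelis Isles − 0h = 23:00 UTC.
1 February 2033 is a Tuesday, so the first Monday is February 7 and the fourth is February 28.
1 November 2033 is a Tuesday, so the first Sunday is November 6 and the third is November 20.
At the standard offset (UTC+07:00), 23:00 UTC + 7h = 06:00 Yalund Canton standard time (rolling into the next day, 7 January 2033).
The standard-time date in Yalund Canton, 7 January 2033, is outside the daylight-saving period (28 February – 20 November), so Yalund Canton is on standard time, UTC+07:00.
23:00 UTC + 7h = 06:00 Yalund Canton (rolling into the next day, 7 January 2033).

06:00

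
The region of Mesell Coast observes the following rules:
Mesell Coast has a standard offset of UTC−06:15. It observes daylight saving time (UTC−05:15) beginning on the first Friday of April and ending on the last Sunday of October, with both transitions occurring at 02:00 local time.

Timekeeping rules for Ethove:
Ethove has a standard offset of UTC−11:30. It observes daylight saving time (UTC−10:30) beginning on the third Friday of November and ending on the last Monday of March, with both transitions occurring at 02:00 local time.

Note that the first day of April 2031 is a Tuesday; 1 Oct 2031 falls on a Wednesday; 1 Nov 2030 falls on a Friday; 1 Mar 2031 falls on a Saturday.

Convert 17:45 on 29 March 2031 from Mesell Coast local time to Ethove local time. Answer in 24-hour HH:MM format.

1 April 2031 is a Tuesday, so the first Friday is April 4.
1 October 2031 is a Wednesday, so Sundays fall on 5, 12, 19, 26; the last is October 26.
Daylight saving runs 4 April – 26 October; 29 March 2031 is outside that window, so Mesell Coast is on standard time at UTC−06:15.
17:45 Mesell Coast + 6h15m = 00:00 UTC (rolling into the next day, 30 March 2031).
1 November 2030 is a Friday, so the first Friday is November 1 and the third is November 15.
1 March 2031 is a Saturday, so Mondays fall on 3, 10, 17, 24, 31; the last is March 31.
At the standard offset (UTC−11:30), 00:00 UTC − 11h30m = 12:30 Ethove standard time (rolling into the previous day, 29 March 2031).
Daylight saving runs 15 November 2030 – 31 March 2031; the standard-time date in Ethove, 29 March 2031, is inside that window, so Ethove is at UTC−10:30.
00:00 UTC − 10h30m = 13:30 Ethove (rolling into the previous day, 29 March 2031).

13:30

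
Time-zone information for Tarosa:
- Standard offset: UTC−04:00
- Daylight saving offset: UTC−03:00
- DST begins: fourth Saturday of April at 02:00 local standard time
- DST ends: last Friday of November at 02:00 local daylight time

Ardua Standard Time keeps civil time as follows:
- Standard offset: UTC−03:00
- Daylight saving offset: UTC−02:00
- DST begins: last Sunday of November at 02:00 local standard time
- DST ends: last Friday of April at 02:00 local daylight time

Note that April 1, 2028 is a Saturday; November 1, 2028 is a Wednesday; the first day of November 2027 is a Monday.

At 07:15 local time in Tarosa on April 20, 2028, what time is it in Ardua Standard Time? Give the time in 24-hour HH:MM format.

09:15

1 April 2028 is a Saturday, so the first Saturday is April 1 and the fourth is April 22.
1 November 2028 is a Wednesday, so Fridays fall on 3, 10, 17, 24; the last is November 24.
Daylight saving runs 22 April – 24 November; April 20, 2028 is outside that window, so Tarosa is on standard time at UTC−04:00.
07:15 Tarosa + 4h = 11:15 UTC.
1 November 2027 is a Monday, so Sundays fall on 7, 14, 21, 28; the last is November 28.
1 April 2028 is a Saturday, so Fridays fall on 7, 14, 21, 28; the last is April 28.
At the standard offset (UTC−03:00), 11:15 UTC − 3h = 08:15 Ardua Standard Time standard time.
The standard-time date in Ardua Standard Time, April 20, 2028, lies within the daylight-saving period (28 November 2027 – 28 April 2028), so Ardua Standard Time is on daylight time, UTC−02:00.
11:15 UTC − 2h = 09:15 Ardua Standard Time.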